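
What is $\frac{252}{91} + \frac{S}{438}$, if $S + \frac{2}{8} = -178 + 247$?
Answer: $\frac{66647}{22776} \approx 2.9262$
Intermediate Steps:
$S = \frac{275}{4}$ ($S = - \frac{1}{4} + \left(-178 + 247\right) = - \frac{1}{4} + 69 = \frac{275}{4} \approx 68.75$)
$\frac{252}{91} + \frac{S}{438} = \frac{252}{91} + \frac{275}{4 \cdot 438} = 252 \cdot \frac{1}{91} + \frac{275}{4} \cdot \frac{1}{438} = \frac{36}{13} + \frac{275}{1752} = \frac{66647}{22776}$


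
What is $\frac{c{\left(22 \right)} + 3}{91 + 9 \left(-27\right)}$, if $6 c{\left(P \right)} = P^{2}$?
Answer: $- \frac{251}{456} \approx -0.55044$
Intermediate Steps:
$c{\left(P \right)} = \frac{P^{2}}{6}$
$\frac{c{\left(22 \right)} + 3}{91 + 9 \left(-27\right)} = \frac{\frac{22^{2}}{6} + 3}{91 + 9 \left(-27\right)} = \frac{\frac{1}{6} \cdot 484 + 3}{91 - 243} = \frac{\frac{242}{3} + 3}{-152} = \frac{251}{3} \left(- \frac{1}{152}\right) = - \frac{251}{456}$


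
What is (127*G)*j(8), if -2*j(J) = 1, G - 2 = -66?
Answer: 4064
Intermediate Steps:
G = -64 (G = 2 - 66 = -64)
j(J) = -½ (j(J) = -½*1 = -½)
(127*G)*j(8) = (127*(-64))*(-½) = -8128*(-½) = 4064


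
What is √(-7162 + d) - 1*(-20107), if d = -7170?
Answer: 20107 + 2*I*√3583 ≈ 20107.0 + 119.72*I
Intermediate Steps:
√(-7162 + d) - 1*(-20107) = √(-7162 - 7170) - 1*(-20107) = √(-14332) + 20107 = 2*I*√3583 + 20107 = 20107 + 2*I*√3583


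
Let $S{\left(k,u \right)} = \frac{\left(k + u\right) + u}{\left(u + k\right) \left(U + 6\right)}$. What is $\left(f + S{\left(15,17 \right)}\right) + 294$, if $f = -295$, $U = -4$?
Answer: $- \frac{15}{64} \approx -0.23438$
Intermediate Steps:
$S{\left(k,u \right)} = \frac{k + 2 u}{2 k + 2 u}$ ($S{\left(k,u \right)} = \frac{\left(k + u\right) + u}{\left(u + k\right) \left(-4 + 6\right)} = \frac{k + 2 u}{\left(k + u\right) 2} = \frac{k + 2 u}{2 k + 2 u}$)
$\left(f + S{\left(15,17 \right)}\right) + 294 = \left(-295 + \frac{17 + \frac{1}{2} \cdot 15}{15 + 17}\right) + 294 = \left(-295 + \frac{17 + \frac{15}{2}}{32}\right) + 294 = \left(-295 + \frac{1}{32} \cdot \frac{49}{2}\right) + 294 = \left(-295 + \frac{49}{64}\right) + 294 = - \frac{18831}{64} + 294 = - \frac{15}{64}$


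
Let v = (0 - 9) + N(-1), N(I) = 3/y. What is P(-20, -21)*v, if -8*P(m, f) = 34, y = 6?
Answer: 289/8 ≈ 36.125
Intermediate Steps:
N(I) = ½ (N(I) = 3/6 = 3*(⅙) = ½)
P(m, f) = -17/4 (P(m, f) = -⅛*34 = -17/4)
v = -17/2 (v = (0 - 9) + ½ = -9 + ½ = -17/2 ≈ -8.5000)
P(-20, -21)*v = -17/4*(-17/2) = 289/8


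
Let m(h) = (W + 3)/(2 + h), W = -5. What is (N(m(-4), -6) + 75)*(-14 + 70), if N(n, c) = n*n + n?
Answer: 4312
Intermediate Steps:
m(h) = -2/(2 + h) (m(h) = (-5 + 3)/(2 + h) = -2/(2 + h))
N(n, c) = n + n² (N(n, c) = n² + n = n + n²)
(N(m(-4), -6) + 75)*(-14 + 70) = ((-2/(2 - 4))*(1 - 2/(2 - 4)) + 75)*(-14 + 70) = ((-2/(-2))*(1 - 2/(-2)) + 75)*56 = ((-2*(-½))*(1 - 2*(-½)) + 75)*56 = (1*(1 + 1) + 75)*56 = (1*2 + 75)*56 = (2 + 75)*56 = 77*56 = 4312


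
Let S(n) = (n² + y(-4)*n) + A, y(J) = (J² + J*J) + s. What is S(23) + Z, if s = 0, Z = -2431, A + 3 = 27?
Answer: -1142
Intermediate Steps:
A = 24 (A = -3 + 27 = 24)
y(J) = 2*J² (y(J) = (J² + J*J) + 0 = (J² + J²) + 0 = 2*J² + 0 = 2*J²)
S(n) = 24 + n² + 32*n (S(n) = (n² + (2*(-4)²)*n) + 24 = (n² + (2*16)*n) + 24 = (n² + 32*n) + 24 = 24 + n² + 32*n)
S(23) + Z = (24 + 23² + 32*23) - 2431 = (24 + 529 + 736) - 2431 = 1289 - 2431 = -1142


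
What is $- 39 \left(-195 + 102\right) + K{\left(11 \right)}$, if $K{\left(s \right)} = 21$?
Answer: $3648$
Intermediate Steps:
$- 39 \left(-195 + 102\right) + K{\left(11 \right)} = - 39 \left(-195 + 102\right) + 21 = \left(-39\right) \left(-93\right) + 21 = 3627 + 21 = 3648$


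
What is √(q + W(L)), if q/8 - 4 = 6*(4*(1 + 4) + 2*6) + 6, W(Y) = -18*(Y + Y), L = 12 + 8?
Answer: 8*√14 ≈ 29.933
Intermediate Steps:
L = 20
W(Y) = -36*Y
q = 1616 (q = 32 + 8*(6*(4*(1 + 4) + 2*6) + 6) = 32 + 8*(6*(4*5 + 12) + 6) = 32 + 8*(6*(20 + 12) + 6) = 32 + 8*(6*32 + 6) = 32 + 8*(192 + 6) = 32 + 8*198 = 32 + 1584 = 1616)
√(q + W(L)) = √(1616 - 36*20) = √(1616 - 720) = √896 = 8*√14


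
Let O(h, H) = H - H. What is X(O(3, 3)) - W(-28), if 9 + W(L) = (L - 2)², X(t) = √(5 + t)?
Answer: -891 + √5 ≈ -888.76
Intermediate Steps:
O(h, H) = 0
W(L) = -9 + (-2 + L)² (W(L) = -9 + (L - 2)² = -9 + (-2 + L)²)
X(O(3, 3)) - W(-28) = √(5 + 0) - (-9 + (-2 - 28)²) = √5 - (-9 + (-30)²) = √5 - (-9 + 900) = √5 - 1*891 = √5 - 891 = -891 + √5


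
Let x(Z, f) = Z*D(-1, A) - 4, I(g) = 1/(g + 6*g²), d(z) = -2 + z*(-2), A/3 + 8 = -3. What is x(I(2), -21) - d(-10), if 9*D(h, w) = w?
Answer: -1727/78 ≈ -22.141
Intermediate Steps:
A = -33 (A = -24 + 3*(-3) = -24 - 9 = -33)
D(h, w) = w/9
d(z) = -2 - 2*z
x(Z, f) = -4 - 11*Z/3 (x(Z, f) = Z*((⅑)*(-33)) - 4 = Z*(-11/3) - 4 = -11*Z/3 - 4 = -4 - 11*Z/3)
x(I(2), -21) - d(-10) = (-4 - 11/(3*2*(1 + 6*2))) - (-2 - 2*(-10)) = (-4 - 11/(6*(1 + 12))) - (-2 + 20) = (-4 - 11/(6*13)) - 1*18 = (-4 - 11/(6*13)) - 18 = (-4 - 11/3*1/26) - 18 = (-4 - 11/78) - 18 = -323/78 - 18 = -1727/78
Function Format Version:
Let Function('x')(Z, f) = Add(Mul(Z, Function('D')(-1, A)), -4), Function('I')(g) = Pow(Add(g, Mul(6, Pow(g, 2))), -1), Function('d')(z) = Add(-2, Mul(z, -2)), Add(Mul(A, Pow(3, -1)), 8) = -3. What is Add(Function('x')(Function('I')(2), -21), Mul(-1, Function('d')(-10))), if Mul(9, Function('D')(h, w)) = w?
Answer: Rational(-1727, 78) ≈ -22.141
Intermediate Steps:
A = -33 (A = Add(-24, Mul(3, -3)) = Add(-24, -9) = -33)
Function('D')(h, w) = Mul(Rational(1, 9), w)
Function('d')(z) = Add(-2, Mul(-2, z))
Function('x')(Z, f) = Add(-4, Mul(Rational(-11, 3), Z)) (Function('x')(Z, f) = Add(Mul(Z, Mul(Rational(1, 9), -33)), -4) = Add(Mul(Z, Rational(-11, 3)), -4) = Add(Mul(Rational(-11, 3), Z), -4) = Add(-4, Mul(Rational(-11, 3), Z)))
Add(Function('x')(Function('I')(2), -21), Mul(-1, Function('d')(-10))) = Add(Add(-4, Mul(Rational(-11, 3), Mul(Pow(2, -1), Pow(Add(1, Mul(6, 2)), -1)))), Mul(-1, Add(-2, Mul(-2, -10)))) = Add(Add(-4, Mul(Rational(-11, 3), Mul(Rational(1, 2), Pow(Add(1, 12), -1)))), Mul(-1, Add(-2, 20))) = Add(Add(-4, Mul(Rational(-11, 3), Mul(Rational(1, 2), Pow(13, -1)))), Mul(-1, 18)) = Add(Add(-4, Mul(Rational(-11, 3), Mul(Rational(1, 2), Rational(1, 13)))), -18) = Add(Add(-4, Mul(Rational(-11, 3), Rational(1, 26))), -18) = Add(Add(-4, Rational(-11, 78)), -18) = Add(Rational(-323, 78), -18) = Rational(-1727, 78)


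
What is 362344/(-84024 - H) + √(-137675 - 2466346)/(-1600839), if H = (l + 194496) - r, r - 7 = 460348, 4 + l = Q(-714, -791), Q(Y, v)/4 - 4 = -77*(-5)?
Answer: 362344/180283 - I*√2604021/1600839 ≈ 2.0099 - 0.001008*I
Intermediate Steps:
Q(Y, v) = 1556 (Q(Y, v) = 16 + 4*(-77*(-5)) = 16 + 4*385 = 16 + 1540 = 1556)
l = 1552 (l = -4 + 1556 = 1552)
r = 460355 (r = 7 + 460348 = 460355)
H = -264307 (H = (1552 + 194496) - 1*460355 = 196048 - 460355 = -264307)
362344/(-84024 - H) + √(-137675 - 2466346)/(-1600839) = 362344/(-84024 - 1*(-264307)) + √(-137675 - 2466346)/(-1600839) = 362344/(-84024 + 264307) + √(-2604021)*(-1/1600839) = 362344/180283 + (I*√2604021)*(-1/1600839) = 362344*(1/180283) - I*√2604021/1600839 = 362344/180283 - I*√2604021/1600839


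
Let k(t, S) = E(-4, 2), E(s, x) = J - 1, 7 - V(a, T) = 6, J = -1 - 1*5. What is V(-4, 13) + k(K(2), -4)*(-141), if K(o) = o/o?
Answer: 988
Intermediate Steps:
J = -6 (J = -1 - 5 = -6)
V(a, T) = 1 (V(a, T) = 7 - 1*6 = 7 - 6 = 1)
E(s, x) = -7 (E(s, x) = -6 - 1 = -7)
K(o) = 1
k(t, S) = -7
V(-4, 13) + k(K(2), -4)*(-141) = 1 - 7*(-141) = 1 + 987 = 988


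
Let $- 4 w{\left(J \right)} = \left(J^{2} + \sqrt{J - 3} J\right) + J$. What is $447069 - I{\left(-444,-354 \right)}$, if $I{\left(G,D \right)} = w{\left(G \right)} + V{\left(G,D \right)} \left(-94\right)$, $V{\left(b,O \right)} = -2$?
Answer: $496054 - 111 i \sqrt{447} \approx 4.9605 \cdot 10^{5} - 2346.8 i$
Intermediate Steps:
$w{\left(J \right)} = - \frac{J}{4} - \frac{J^{2}}{4} - \frac{J \sqrt{-3 + J}}{4}$ ($w{\left(J \right)} = - \frac{\left(J^{2} + \sqrt{J - 3} J\right) + J}{4} = - \frac{\left(J^{2} + \sqrt{-3 + J} J\right) + J}{4} = - \frac{\left(J^{2} + J \sqrt{-3 + J}\right) + J}{4} = - \frac{J + J^{2} + J \sqrt{-3 + J}}{4} = - \frac{J}{4} - \frac{J^{2}}{4} - \frac{J \sqrt{-3 + J}}{4}$)
$I{\left(G,D \right)} = 188 - \frac{G \left(1 + G + \sqrt{-3 + G}\right)}{4}$ ($I{\left(G,D \right)} = - \frac{G \left(1 + G + \sqrt{-3 + G}\right)}{4} - -188 = - \frac{G \left(1 + G + \sqrt{-3 + G}\right)}{4} + 188 = 188 - \frac{G \left(1 + G + \sqrt{-3 + G}\right)}{4}$)
$447069 - I{\left(-444,-354 \right)} = 447069 - \left(188 - - 111 \left(1 - 444 + \sqrt{-3 - 444}\right)\right) = 447069 - \left(188 - - 111 \left(1 - 444 + \sqrt{-447}\right)\right) = 447069 - \left(188 - - 111 \left(1 - 444 + i \sqrt{447}\right)\right) = 447069 - \left(188 - - 111 \left(-443 + i \sqrt{447}\right)\right) = 447069 - \left(188 - \left(49173 - 111 i \sqrt{447}\right)\right) = 447069 - \left(-48985 + 111 i \sqrt{447}\right) = 447069 + \left(48985 - 111 i \sqrt{447}\right) = 496054 - 111 i \sqrt{447}$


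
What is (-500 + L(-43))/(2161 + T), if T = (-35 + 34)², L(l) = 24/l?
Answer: -10762/46483 ≈ -0.23153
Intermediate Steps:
T = 1 (T = (-1)² = 1)
(-500 + L(-43))/(2161 + T) = (-500 + 24/(-43))/(2161 + 1) = (-500 + 24*(-1/43))/2162 = (-500 - 24/43)*(1/2162) = -21524/43*1/2162 = -10762/46483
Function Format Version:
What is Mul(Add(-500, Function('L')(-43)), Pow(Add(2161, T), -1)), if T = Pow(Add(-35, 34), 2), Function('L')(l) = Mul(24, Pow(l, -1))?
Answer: Rational(-10762, 46483) ≈ -0.23153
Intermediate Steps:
T = 1 (T = Pow(-1, 2) = 1)
Mul(Add(-500, Function('L')(-43)), Pow(Add(2161, T), -1)) = Mul(Add(-500, Mul(24, Pow(-43, -1))), Pow(Add(2161, 1), -1)) = Mul(Add(-500, Mul(24, Rational(-1, 43))), Pow(2162, -1)) = Mul(Add(-500, Rational(-24, 43)), Rational(1, 2162)) = Mul(Rational(-21524, 43), Rational(1, 2162)) = Rational(-10762, 46483)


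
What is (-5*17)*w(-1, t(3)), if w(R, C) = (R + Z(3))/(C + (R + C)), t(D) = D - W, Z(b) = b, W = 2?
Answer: -170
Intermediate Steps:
t(D) = -2 + D (t(D) = D - 1*2 = D - 2 = -2 + D)
w(R, C) = (3 + R)/(R + 2*C) (w(R, C) = (R + 3)/(C + (R + C)) = (3 + R)/(C + (C + R)) = (3 + R)/(R + 2*C))
(-5*17)*w(-1, t(3)) = (-5*17)*((3 - 1)/(-1 + 2*(-2 + 3))) = -85*2/(-1 + 2*1) = -85*2/(-1 + 2) = -85*2/1 = -85*2 = -170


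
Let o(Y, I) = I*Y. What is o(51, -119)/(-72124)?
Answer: 6069/72124 ≈ 0.084147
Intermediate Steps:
o(51, -119)/(-72124) = -119*51/(-72124) = -6069*(-1/72124) = 6069/72124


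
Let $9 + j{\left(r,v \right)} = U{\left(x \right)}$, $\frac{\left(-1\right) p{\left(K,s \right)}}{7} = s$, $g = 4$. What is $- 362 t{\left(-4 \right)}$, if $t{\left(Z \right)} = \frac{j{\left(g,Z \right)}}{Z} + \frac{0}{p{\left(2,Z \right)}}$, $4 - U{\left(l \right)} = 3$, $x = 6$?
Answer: $-724$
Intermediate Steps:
$p{\left(K,s \right)} = - 7 s$
$U{\left(l \right)} = 1$ ($U{\left(l \right)} = 4 - 3 = 1$)
$j{\left(r,v \right)} = -8$ ($j{\left(r,v \right)} = -9 + 1 = -8$)
$t{\left(Z \right)} = - \frac{8}{Z}$ ($t{\left(Z \right)} = - \frac{8}{Z} + \frac{0}{\left(-7\right) Z} = - \frac{8}{Z} + 0 \left(- \frac{1}{7 Z}\right) = - \frac{8}{Z} + 0 = - \frac{8}{Z}$)
$- 362 t{\left(-4 \right)} = - 362 \left(- \frac{8}{-4}\right) = - 362 \left(\left(-8\right) \left(- \frac{1}{4}\right)\right) = \left(-362\right) 2 = -724$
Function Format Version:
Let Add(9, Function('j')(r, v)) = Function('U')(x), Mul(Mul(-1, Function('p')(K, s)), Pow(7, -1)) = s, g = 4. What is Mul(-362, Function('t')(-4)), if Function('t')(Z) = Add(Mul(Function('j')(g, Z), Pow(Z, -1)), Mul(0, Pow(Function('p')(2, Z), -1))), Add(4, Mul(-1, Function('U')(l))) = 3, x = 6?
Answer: -724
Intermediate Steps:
Function('p')(K, s) = Mul(-7, s)
Function('U')(l) = 1 (Function('U')(l) = Add(4, Mul(-1, 3)) = Add(4, -3) = 1)
Function('j')(r, v) = -8 (Function('j')(r, v) = Add(-9, 1) = -8)
Function('t')(Z) = Mul(-8, Pow(Z, -1)) (Function('t')(Z) = Add(Mul(-8, Pow(Z, -1)), Mul(0, Pow(Mul(-7, Z), -1))) = Add(Mul(-8, Pow(Z, -1)), Mul(0, Mul(Rational(-1, 7), Pow(Z, -1)))) = Add(Mul(-8, Pow(Z, -1)), 0) = Mul(-8, Pow(Z, -1)))
Mul(-362, Function('t')(-4)) = Mul(-362, Mul(-8, Pow(-4, -1))) = Mul(-362, Mul(-8, Rational(-1, 4))) = Mul(-362, 2) = -724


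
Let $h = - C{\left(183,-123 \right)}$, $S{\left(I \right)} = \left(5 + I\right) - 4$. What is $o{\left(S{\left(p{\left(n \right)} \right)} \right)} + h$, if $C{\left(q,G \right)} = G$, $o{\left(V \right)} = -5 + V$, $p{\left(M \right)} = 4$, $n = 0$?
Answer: $123$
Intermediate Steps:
$S{\left(I \right)} = 1 + I$
$h = 123$ ($h = \left(-1\right) \left(-123\right) = 123$)
$o{\left(S{\left(p{\left(n \right)} \right)} \right)} + h = \left(-5 + \left(1 + 4\right)\right) + 123 = \left(-5 + 5\right) + 123 = 0 + 123 = 123$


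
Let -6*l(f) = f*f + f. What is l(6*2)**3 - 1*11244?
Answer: -28820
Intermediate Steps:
l(f) = -f/6 - f**2/6 (l(f) = -(f*f + f)/6 = -(f**2 + f)/6 = -(f + f**2)/6 = -f/6 - f**2/6)
l(6*2)**3 - 1*11244 = (-6*2*(1 + 6*2)/6)**3 - 1*11244 = (-1/6*12*(1 + 12))**3 - 11244 = (-1/6*12*13)**3 - 11244 = (-26)**3 - 11244 = -17576 - 11244 = -28820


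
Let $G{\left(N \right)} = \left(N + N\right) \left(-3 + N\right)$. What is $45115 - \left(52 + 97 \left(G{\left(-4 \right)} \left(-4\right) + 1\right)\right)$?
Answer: $66694$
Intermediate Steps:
$G{\left(N \right)} = 2 N \left(-3 + N\right)$
$45115 - \left(52 + 97 \left(G{\left(-4 \right)} \left(-4\right) + 1\right)\right) = 45115 - \left(52 + 97 \left(2 \left(-4\right) \left(-3 - 4\right) \left(-4\right) + 1\right)\right) = 45115 - \left(52 + 97 \left(2 \left(-4\right) \left(-7\right) \left(-4\right) + 1\right)\right) = 45115 - \left(52 + 97 \left(56 \left(-4\right) + 1\right)\right) = 45115 - \left(52 + 97 \left(-224 + 1\right)\right) = 45115 - -21579 = 45115 + \left(-52 + 21631\right) = 45115 + 21579 = 66694$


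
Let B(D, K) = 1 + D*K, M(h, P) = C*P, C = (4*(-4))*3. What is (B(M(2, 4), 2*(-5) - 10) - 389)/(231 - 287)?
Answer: -863/14 ≈ -61.643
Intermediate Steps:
C = -48 (C = -16*3 = -48)
M(h, P) = -48*P
(B(M(2, 4), 2*(-5) - 10) - 389)/(231 - 287) = ((1 + (-48*4)*(2*(-5) - 10)) - 389)/(231 - 287) = ((1 - 192*(-10 - 10)) - 389)/(-56) = ((1 - 192*(-20)) - 389)*(-1/56) = ((1 + 3840) - 389)*(-1/56) = (3841 - 389)*(-1/56) = 3452*(-1/56) = -863/14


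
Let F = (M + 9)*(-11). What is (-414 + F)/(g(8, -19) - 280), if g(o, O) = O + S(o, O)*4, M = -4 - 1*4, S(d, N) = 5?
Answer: 425/279 ≈ 1.5233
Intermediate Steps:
M = -8 (M = -4 - 4 = -8)
g(o, O) = 20 + O (g(o, O) = O + 5*4 = O + 20 = 20 + O)
F = -11 (F = (-8 + 9)*(-11) = 1*(-11) = -11)
(-414 + F)/(g(8, -19) - 280) = (-414 - 11)/((20 - 19) - 280) = -425/(1 - 280) = -425/(-279) = -425*(-1/279) = 425/279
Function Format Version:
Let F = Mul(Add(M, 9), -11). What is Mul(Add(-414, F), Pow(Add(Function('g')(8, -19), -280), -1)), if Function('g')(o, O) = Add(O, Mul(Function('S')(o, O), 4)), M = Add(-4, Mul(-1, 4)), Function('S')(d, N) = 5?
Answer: Rational(425, 279) ≈ 1.5233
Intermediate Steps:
M = -8 (M = Add(-4, -4) = -8)
Function('g')(o, O) = Add(20, O) (Function('g')(o, O) = Add(O, Mul(5, 4)) = Add(O, 20) = Add(20, O))
F = -11 (F = Mul(Add(-8, 9), -11) = Mul(1, -11) = -11)
Mul(Add(-414, F), Pow(Add(Function('g')(8, -19), -280), -1)) = Mul(Add(-414, -11), Pow(Add(Add(20, -19), -280), -1)) = Mul(-425, Pow(Add(1, -280), -1)) = Mul(-425, Pow(-279, -1)) = Mul(-425, Rational(-1, 279)) = Rational(425, 279)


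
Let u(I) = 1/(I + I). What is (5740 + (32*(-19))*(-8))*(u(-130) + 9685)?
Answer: 6675480449/65 ≈ 1.0270e+8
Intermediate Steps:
u(I) = 1/(2*I)
(5740 + (32*(-19))*(-8))*(u(-130) + 9685) = (5740 + (32*(-19))*(-8))*((½)/(-130) + 9685) = (5740 - 608*(-8))*((½)*(-1/130) + 9685) = (5740 + 4864)*(-1/260 + 9685) = 10604*(2518099/260) = 6675480449/65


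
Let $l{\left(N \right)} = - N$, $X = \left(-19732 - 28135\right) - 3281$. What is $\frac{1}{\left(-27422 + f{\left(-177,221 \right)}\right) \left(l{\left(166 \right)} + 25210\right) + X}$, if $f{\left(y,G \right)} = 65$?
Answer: $- \frac{1}{685179856} \approx -1.4595 \cdot 10^{-9}$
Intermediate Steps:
$X = -51148$ ($X = -47867 - 3281 = -51148$)
$\frac{1}{\left(-27422 + f{\left(-177,221 \right)}\right) \left(l{\left(166 \right)} + 25210\right) + X} = \frac{1}{\left(-27422 + 65\right) \left(\left(-1\right) 166 + 25210\right) - 51148} = \frac{1}{- 27357 \left(-166 + 25210\right) - 51148} = \frac{1}{\left(-27357\right) 25044 - 51148} = \frac{1}{-685128708 - 51148} = \frac{1}{-685179856} = - \frac{1}{685179856}$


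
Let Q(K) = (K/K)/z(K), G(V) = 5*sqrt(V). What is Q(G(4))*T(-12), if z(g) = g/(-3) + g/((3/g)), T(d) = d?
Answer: -2/5 ≈ -0.40000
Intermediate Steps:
z(g) = -g/3 + g**2/3 (z(g) = g*(-1/3) + g*(g/3) = -g/3 + g**2/3)
Q(K) = 3/(K*(-1 + K)) (Q(K) = (K/K)/((K*(-1 + K)/3)) = 1*(3/(K*(-1 + K))) = 3/(K*(-1 + K)))
Q(G(4))*T(-12) = (3/(((5*sqrt(4)))*(-1 + 5*sqrt(4))))*(-12) = (3/(((5*2))*(-1 + 5*2)))*(-12) = (3/(10*(-1 + 10)))*(-12) = (3*(1/10)/9)*(-12) = (3*(1/10)*(1/9))*(-12) = (1/30)*(-12) = -2/5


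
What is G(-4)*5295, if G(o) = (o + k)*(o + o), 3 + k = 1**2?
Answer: 254160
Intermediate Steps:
k = -2 (k = -3 + 1**2 = -3 + 1 = -2)
G(o) = 2*o*(-2 + o) (G(o) = (o - 2)*(o + o) = (-2 + o)*(2*o) = 2*o*(-2 + o))
G(-4)*5295 = (2*(-4)*(-2 - 4))*5295 = (2*(-4)*(-6))*5295 = 48*5295 = 254160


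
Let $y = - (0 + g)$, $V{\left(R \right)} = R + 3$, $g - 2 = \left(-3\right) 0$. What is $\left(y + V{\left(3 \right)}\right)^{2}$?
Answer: $16$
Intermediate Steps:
$g = 2$ ($g = 2 - 0 = 2 + 0 = 2$)
$V{\left(R \right)} = 3 + R$
$y = -2$ ($y = - (0 + 2) = \left(-1\right) 2 = -2$)
$\left(y + V{\left(3 \right)}\right)^{2} = \left(-2 + \left(3 + 3\right)\right)^{2} = \left(-2 + 6\right)^{2} = 4^{2} = 16$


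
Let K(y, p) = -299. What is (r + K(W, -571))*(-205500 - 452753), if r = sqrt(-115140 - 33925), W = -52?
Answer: 196817647 - 658253*I*sqrt(149065) ≈ 1.9682e+8 - 2.5414e+8*I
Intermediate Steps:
r = I*sqrt(149065) (r = sqrt(-149065) = I*sqrt(149065) ≈ 386.09*I)
(r + K(W, -571))*(-205500 - 452753) = (I*sqrt(149065) - 299)*(-205500 - 452753) = (-299 + I*sqrt(149065))*(-658253) = 196817647 - 658253*I*sqrt(149065)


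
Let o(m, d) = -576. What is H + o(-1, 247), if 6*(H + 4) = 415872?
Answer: 68732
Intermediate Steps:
H = 69308 (H = -4 + (1/6)*415872 = -4 + 69312 = 69308)
H + o(-1, 247) = 69308 - 576 = 68732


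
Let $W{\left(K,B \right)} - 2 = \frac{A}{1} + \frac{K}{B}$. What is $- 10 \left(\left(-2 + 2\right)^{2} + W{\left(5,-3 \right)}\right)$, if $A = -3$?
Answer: $\frac{80}{3} \approx 26.667$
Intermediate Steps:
$W{\left(K,B \right)} = -1 + \frac{K}{B}$ ($W{\left(K,B \right)} = 2 + \left(- \frac{3}{1} + \frac{K}{B}\right) = 2 + \left(\left(-3\right) 1 + \frac{K}{B}\right) = 2 - \left(3 - \frac{K}{B}\right) = -1 + \frac{K}{B}$)
$- 10 \left(\left(-2 + 2\right)^{2} + W{\left(5,-3 \right)}\right) = - 10 \left(\left(-2 + 2\right)^{2} + \frac{5 - -3}{-3}\right) = - 10 \left(0^{2} - \frac{5 + 3}{3}\right) = - 10 \left(0 - \frac{8}{3}\right) = \left(-10\right) \left(- \frac{8}{3}\right) = \frac{80}{3}$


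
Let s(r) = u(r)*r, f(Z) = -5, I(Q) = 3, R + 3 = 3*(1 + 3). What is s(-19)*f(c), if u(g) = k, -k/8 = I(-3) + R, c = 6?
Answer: -9120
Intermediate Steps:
R = 9 (R = -3 + 3*(1 + 3) = -3 + 3*4 = -3 + 12 = 9)
k = -96 (k = -8*(3 + 9) = -8*12 = -96)
u(g) = -96
s(r) = -96*r
s(-19)*f(c) = -96*(-19)*(-5) = 1824*(-5) = -9120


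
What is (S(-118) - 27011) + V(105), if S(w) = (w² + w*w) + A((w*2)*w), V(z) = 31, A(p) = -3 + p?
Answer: 28713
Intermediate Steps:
S(w) = -3 + 4*w² (S(w) = (w² + w*w) + (-3 + (w*2)*w) = (w² + w²) + (-3 + (2*w)*w) = 2*w² + (-3 + 2*w²) = -3 + 4*w²)
(S(-118) - 27011) + V(105) = ((-3 + 4*(-118)²) - 27011) + 31 = ((-3 + 4*13924) - 27011) + 31 = ((-3 + 55696) - 27011) + 31 = (55693 - 27011) + 31 = 28682 + 31 = 28713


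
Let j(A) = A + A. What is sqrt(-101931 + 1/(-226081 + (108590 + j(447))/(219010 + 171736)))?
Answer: I*sqrt(198866866127915557975995654)/44170068471 ≈ 319.27*I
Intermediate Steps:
j(A) = 2*A
sqrt(-101931 + 1/(-226081 + (108590 + j(447))/(219010 + 171736))) = sqrt(-101931 + 1/(-226081 + (108590 + 2*447)/(219010 + 171736))) = sqrt(-101931 + 1/(-226081 + (108590 + 894)/390746)) = sqrt(-101931 + 1/(-226081 + 109484*(1/390746))) = sqrt(-101931 + 1/(-226081 + 54742/195373)) = sqrt(-101931 + 1/(-44170068471/195373)) = sqrt(-101931 - 195373/44170068471) = sqrt(-4502299249512874/44170068471) = I*sqrt(198866866127915557975995654)/44170068471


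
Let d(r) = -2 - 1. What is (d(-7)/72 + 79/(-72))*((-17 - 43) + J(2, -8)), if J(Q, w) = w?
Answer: 697/9 ≈ 77.444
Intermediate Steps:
d(r) = -3
(d(-7)/72 + 79/(-72))*((-17 - 43) + J(2, -8)) = (-3/72 + 79/(-72))*((-17 - 43) - 8) = (-3*1/72 + 79*(-1/72))*(-60 - 8) = (-1/24 - 79/72)*(-68) = -41/36*(-68) = 697/9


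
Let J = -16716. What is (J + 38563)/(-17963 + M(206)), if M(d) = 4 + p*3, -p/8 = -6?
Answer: -3121/2545 ≈ -1.2263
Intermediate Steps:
p = 48 (p = -8*(-6) = 48)
M(d) = 148 (M(d) = 4 + 48*3 = 4 + 144 = 148)
(J + 38563)/(-17963 + M(206)) = (-16716 + 38563)/(-17963 + 148) = 21847/(-17815) = 21847*(-1/17815) = -3121/2545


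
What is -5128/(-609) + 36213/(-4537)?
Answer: 1212019/2763033 ≈ 0.43866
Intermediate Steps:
-5128/(-609) + 36213/(-4537) = -5128*(-1/609) + 36213*(-1/4537) = 5128/609 - 36213/4537 = 1212019/2763033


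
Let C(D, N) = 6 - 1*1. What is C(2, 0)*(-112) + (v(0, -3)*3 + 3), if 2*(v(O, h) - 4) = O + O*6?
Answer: -545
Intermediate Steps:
C(D, N) = 5 (C(D, N) = 6 - 1 = 5)
v(O, h) = 4 + 7*O/2 (v(O, h) = 4 + (O + O*6)/2 = 4 + (O + 6*O)/2 = 4 + (7*O)/2 = 4 + 7*O/2)
C(2, 0)*(-112) + (v(0, -3)*3 + 3) = 5*(-112) + ((4 + (7/2)*0)*3 + 3) = -560 + ((4 + 0)*3 + 3) = -560 + (4*3 + 3) = -560 + (12 + 3) = -560 + 15 = -545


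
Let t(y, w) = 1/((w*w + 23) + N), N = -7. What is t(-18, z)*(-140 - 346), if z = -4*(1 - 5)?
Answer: -243/136 ≈ -1.7868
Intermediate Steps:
z = 16 (z = -4*(-4) = 16)
t(y, w) = 1/(16 + w²) (t(y, w) = 1/((w*w + 23) - 7) = 1/((w² + 23) - 7) = 1/((23 + w²) - 7) = 1/(16 + w²))
t(-18, z)*(-140 - 346) = (-140 - 346)/(16 + 16²) = -486/(16 + 256) = -486/272 = (1/272)*(-486) = -243/136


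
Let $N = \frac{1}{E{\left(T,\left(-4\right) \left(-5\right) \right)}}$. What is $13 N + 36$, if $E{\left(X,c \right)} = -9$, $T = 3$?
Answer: $\frac{311}{9} \approx 34.556$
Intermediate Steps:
$N = - \frac{1}{9}$ ($N = \frac{1}{-9} = - \frac{1}{9} \approx -0.11111$)
$13 N + 36 = 13 \left(- \frac{1}{9}\right) + 36 = - \frac{13}{9} + 36 = \frac{311}{9}$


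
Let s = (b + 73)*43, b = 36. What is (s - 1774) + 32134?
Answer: 35047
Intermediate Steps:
s = 4687 (s = (36 + 73)*43 = 109*43 = 4687)
(s - 1774) + 32134 = (4687 - 1774) + 32134 = 2913 + 32134 = 35047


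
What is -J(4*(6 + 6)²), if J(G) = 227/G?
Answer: -227/576 ≈ -0.39410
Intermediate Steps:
-J(4*(6 + 6)²) = -227/(4*(6 + 6)²) = -227/(4*12²) = -227/(4*144) = -227/576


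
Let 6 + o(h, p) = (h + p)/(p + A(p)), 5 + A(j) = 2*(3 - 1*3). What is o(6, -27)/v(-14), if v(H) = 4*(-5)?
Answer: 171/640 ≈ 0.26719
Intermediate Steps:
A(j) = -5 (A(j) = -5 + 2*(3 - 1*3) = -5 + 2*(3 - 3) = -5 + 2*0 = -5 + 0 = -5)
v(H) = -20
o(h, p) = -6 + (h + p)/(-5 + p) (o(h, p) = -6 + (h + p)/(p - 5) = -6 + (h + p)/(-5 + p))
o(6, -27)/v(-14) = ((30 + 6 - 5*(-27))/(-5 - 27))/(-20) = ((30 + 6 + 135)/(-32))*(-1/20) = -1/32*171*(-1/20) = -171/32*(-1/20) = 171/640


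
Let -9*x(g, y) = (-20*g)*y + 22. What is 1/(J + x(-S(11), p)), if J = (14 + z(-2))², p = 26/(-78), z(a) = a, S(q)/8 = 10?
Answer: 27/5422 ≈ 0.0049797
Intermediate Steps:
S(q) = 80 (S(q) = 8*10 = 80)
p = -⅓ (p = 26*(-1/78) = -⅓ ≈ -0.33333)
x(g, y) = -22/9 + 20*g*y/9 (x(g, y) = -((-20*g)*y + 22)/9 = -(-20*g*y + 22)/9 = -(22 - 20*g*y)/9 = -22/9 + 20*g*y/9)
J = 144 (J = (14 - 2)² = 12² = 144)
1/(J + x(-S(11), p)) = 1/(144 + (-22/9 + (20/9)*(-1*80)*(-⅓))) = 1/(144 + (-22/9 + (20/9)*(-80)*(-⅓))) = 1/(144 + (-22/9 + 1600/27)) = 1/(144 + 1534/27) = 1/(5422/27) = 27/5422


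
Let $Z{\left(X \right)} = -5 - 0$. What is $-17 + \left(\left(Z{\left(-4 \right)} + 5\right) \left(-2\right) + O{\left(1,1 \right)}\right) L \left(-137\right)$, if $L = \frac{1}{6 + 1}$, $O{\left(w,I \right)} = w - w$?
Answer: $-17$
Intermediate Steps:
$O{\left(w,I \right)} = 0$
$Z{\left(X \right)} = -5$ ($Z{\left(X \right)} = -5 + 0 = -5$)
$L = \frac{1}{7} \approx 0.14286$
$-17 + \left(\left(Z{\left(-4 \right)} + 5\right) \left(-2\right) + O{\left(1,1 \right)}\right) L \left(-137\right) = -17 + \left(\left(-5 + 5\right) \left(-2\right) + 0\right) \frac{1}{7} \left(-137\right) = -17 + \left(0 \left(-2\right) + 0\right) \frac{1}{7} \left(-137\right) = -17 + \left(0 + 0\right) \frac{1}{7} \left(-137\right) = -17 + 0 \cdot \frac{1}{7} \left(-137\right) = -17 + 0 \left(-137\right) = -17 + 0 = -17$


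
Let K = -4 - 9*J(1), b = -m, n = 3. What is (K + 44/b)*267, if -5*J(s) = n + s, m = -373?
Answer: 1652196/1865 ≈ 885.90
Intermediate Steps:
J(s) = -⅗ - s/5 (J(s) = -(3 + s)/5 = -⅗ - s/5)
b = 373 (b = -1*(-373) = 373)
K = 16/5 (K = -4 - 9*(-⅗ - ⅕*1) = -4 - 9*(-⅗ - ⅕) = -4 - 9*(-⅘) = -4 + 36/5 = 16/5 ≈ 3.2000)
(K + 44/b)*267 = (16/5 + 44/373)*267 = (6188/1865)*267 = 1652196/1865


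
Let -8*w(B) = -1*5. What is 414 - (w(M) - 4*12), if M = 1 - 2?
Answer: 3691/8 ≈ 461.38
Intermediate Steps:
M = -1
w(B) = 5/8 (w(B) = -(-1)*5/8 = -⅛*(-5) = 5/8)
414 - (w(M) - 4*12) = 414 - (5/8 - 4*12) = 414 - (5/8 - 48) = 414 - 1*(-379/8) = 414 + 379/8 = 3691/8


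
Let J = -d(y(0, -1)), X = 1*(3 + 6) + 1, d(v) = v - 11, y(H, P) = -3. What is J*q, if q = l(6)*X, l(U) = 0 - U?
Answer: -840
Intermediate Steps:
d(v) = -11 + v
X = 10 (X = 1*9 + 1 = 9 + 1 = 10)
l(U) = -U
J = 14 (J = -(-11 - 3) = -1*(-14) = 14)
q = -60 (q = -1*6*10 = -6*10 = -60)
J*q = 14*(-60) = -840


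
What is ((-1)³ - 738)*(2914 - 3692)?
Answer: 574942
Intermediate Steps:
((-1)³ - 738)*(2914 - 3692) = (-1 - 738)*(-778) = -739*(-778) = 574942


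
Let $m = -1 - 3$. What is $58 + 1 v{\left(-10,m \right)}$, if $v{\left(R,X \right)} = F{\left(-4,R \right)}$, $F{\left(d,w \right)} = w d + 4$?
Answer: $102$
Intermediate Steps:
$m = -4$ ($m = -1 - 3 = -4$)
$F{\left(d,w \right)} = 4 + d w$ ($F{\left(d,w \right)} = d w + 4 = 4 + d w$)
$v{\left(R,X \right)} = 4 - 4 R$
$58 + 1 v{\left(-10,m \right)} = 58 + 1 \left(4 - -40\right) = 58 + 1 \left(4 + 40\right) = 58 + 1 \cdot 44 = 58 + 44 = 102$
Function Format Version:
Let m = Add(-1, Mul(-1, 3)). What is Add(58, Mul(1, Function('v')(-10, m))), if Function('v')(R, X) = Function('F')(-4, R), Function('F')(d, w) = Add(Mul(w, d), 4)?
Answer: 102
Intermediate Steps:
m = -4 (m = Add(-1, -3) = -4)
Function('F')(d, w) = Add(4, Mul(d, w)) (Function('F')(d, w) = Add(Mul(d, w), 4) = Add(4, Mul(d, w)))
Function('v')(R, X) = Add(4, Mul(-4, R))
Add(58, Mul(1, Function('v')(-10, m))) = Add(58, Mul(1, Add(4, Mul(-4, -10)))) = Add(58, Mul(1, Add(4, 40))) = Add(58, Mul(1, 44)) = Add(58, 44) = 102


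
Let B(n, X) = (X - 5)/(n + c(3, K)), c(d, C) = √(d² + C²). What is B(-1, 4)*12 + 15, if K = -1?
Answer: 41/3 - 4*√10/3 ≈ 9.4503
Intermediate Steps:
c(d, C) = √(C² + d²)
B(n, X) = (-5 + X)/(n + √10) (B(n, X) = (X - 5)/(n + √((-1)² + 3²)) = (-5 + X)/(n + √(1 + 9)) = (-5 + X)/(n + √10))
B(-1, 4)*12 + 15 = ((-5 + 4)/(-1 + √10))*12 + 15 = (-1/(-1 + √10))*12 + 15 = -1/(-1 + √10)*12 + 15 = -12/(-1 + √10) + 15 = 15 - 12/(-1 + √10)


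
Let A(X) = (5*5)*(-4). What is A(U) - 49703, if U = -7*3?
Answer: -49803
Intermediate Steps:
U = -21
A(X) = -100 (A(X) = 25*(-4) = -100)
A(U) - 49703 = -100 - 49703 = -49803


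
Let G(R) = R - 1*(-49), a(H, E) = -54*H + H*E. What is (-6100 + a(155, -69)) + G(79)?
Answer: -25037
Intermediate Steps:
a(H, E) = -54*H + E*H
G(R) = 49 + R (G(R) = R + 49 = 49 + R)
(-6100 + a(155, -69)) + G(79) = (-6100 + 155*(-54 - 69)) + (49 + 79) = (-6100 + 155*(-123)) + 128 = (-6100 - 19065) + 128 = -25165 + 128 = -25037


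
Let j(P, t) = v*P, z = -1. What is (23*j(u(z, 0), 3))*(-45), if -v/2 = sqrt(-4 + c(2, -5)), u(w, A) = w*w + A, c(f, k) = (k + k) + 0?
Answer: 2070*I*sqrt(14) ≈ 7745.2*I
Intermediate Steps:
c(f, k) = 2*k (c(f, k) = 2*k + 0 = 2*k)
u(w, A) = A + w**2 (u(w, A) = w**2 + A = A + w**2)
v = -2*I*sqrt(14) (v = -2*sqrt(-4 + 2*(-5)) = -2*sqrt(-4 - 10) = -2*I*sqrt(14) ≈ -7.4833*I)
j(P, t) = -2*I*P*sqrt(14) (j(P, t) = (-2*I*sqrt(14))*P = -2*I*P*sqrt(14))
(23*j(u(z, 0), 3))*(-45) = (23*(-2*I*(0 + (-1)**2)*sqrt(14)))*(-45) = (23*(-2*I*(0 + 1)*sqrt(14)))*(-45) = (23*(-2*I*1*sqrt(14)))*(-45) = (23*(-2*I*sqrt(14)))*(-45) = -46*I*sqrt(14)*(-45) = 2070*I*sqrt(14)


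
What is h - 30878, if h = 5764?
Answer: -25114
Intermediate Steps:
h - 30878 = 5764 - 30878 = -25114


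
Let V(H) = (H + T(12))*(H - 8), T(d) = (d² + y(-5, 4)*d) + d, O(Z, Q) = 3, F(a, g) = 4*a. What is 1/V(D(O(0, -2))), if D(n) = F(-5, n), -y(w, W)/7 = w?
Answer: -1/15568 ≈ -6.4234e-5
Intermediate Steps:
y(w, W) = -7*w
D(n) = -20 (D(n) = 4*(-5) = -20)
T(d) = d² + 36*d (T(d) = (d² + (-7*(-5))*d) + d = (d² + 35*d) + d = d² + 36*d)
V(H) = (-8 + H)*(576 + H) (V(H) = (H + 12*(36 + 12))*(H - 8) = (H + 12*48)*(-8 + H) = (H + 576)*(-8 + H) = (576 + H)*(-8 + H) = (-8 + H)*(576 + H))
1/V(D(O(0, -2))) = 1/(-4608 + (-20)² + 568*(-20)) = 1/(-4608 + 400 - 11360) = 1/(-15568) = -1/15568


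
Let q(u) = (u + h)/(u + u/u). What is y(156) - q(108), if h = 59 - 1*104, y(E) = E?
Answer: 16941/109 ≈ 155.42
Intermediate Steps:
h = -45 (h = 59 - 104 = -45)
q(u) = (-45 + u)/(1 + u) (q(u) = (u - 45)/(u + u/u) = (-45 + u)/(u + 1) = (-45 + u)/(1 + u))
y(156) - q(108) = 156 - (-45 + 108)/(1 + 108) = 156 - 63/109 = 16941/109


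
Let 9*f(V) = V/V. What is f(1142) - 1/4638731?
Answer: 4638722/41748579 ≈ 0.11111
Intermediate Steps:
f(V) = ⅑ (f(V) = (V/V)/9 = (⅑)*1 = ⅑)
f(1142) - 1/4638731 = ⅑ - 1/4638731 = 4638722/41748579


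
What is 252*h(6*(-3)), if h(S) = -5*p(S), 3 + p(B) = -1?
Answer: 5040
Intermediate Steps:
p(B) = -4 (p(B) = -3 - 1 = -4)
h(S) = 20 (h(S) = -5*(-4) = 20)
252*h(6*(-3)) = 252*20 = 5040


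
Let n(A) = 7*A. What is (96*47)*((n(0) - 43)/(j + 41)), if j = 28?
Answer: -64672/23 ≈ -2811.8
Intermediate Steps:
(96*47)*((n(0) - 43)/(j + 41)) = (96*47)*((7*0 - 43)/(28 + 41)) = 4512*((0 - 43)/69) = 4512*(-43*1/69) = 4512*(-43/69) = -64672/23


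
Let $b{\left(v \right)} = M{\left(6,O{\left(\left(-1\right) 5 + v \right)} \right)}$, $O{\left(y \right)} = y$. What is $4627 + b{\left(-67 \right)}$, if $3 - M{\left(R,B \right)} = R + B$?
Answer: $4696$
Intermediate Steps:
$M{\left(R,B \right)} = 3 - B - R$ ($M{\left(R,B \right)} = 3 - \left(R + B\right) = 3 - \left(B + R\right) = 3 - B - R$)
$b{\left(v \right)} = 2 - v$ ($b{\left(v \right)} = 3 - \left(\left(-1\right) 5 + v\right) - 6 = 3 - \left(-5 + v\right) - 6 = 2 - v$)
$4627 + b{\left(-67 \right)} = 4627 + \left(2 - -67\right) = 4627 + \left(2 + 67\right) = 4627 + 69 = 4696$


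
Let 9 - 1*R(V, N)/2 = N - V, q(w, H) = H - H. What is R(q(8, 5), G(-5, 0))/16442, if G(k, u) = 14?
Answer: -5/8221 ≈ -0.00060820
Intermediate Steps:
q(w, H) = 0
R(V, N) = 18 - 2*N + 2*V (R(V, N) = 18 - 2*(N - V) = 18 + (-2*N + 2*V) = 18 - 2*N + 2*V)
R(q(8, 5), G(-5, 0))/16442 = (18 - 2*14 + 2*0)/16442 = (18 - 28 + 0)*(1/16442) = -10*1/16442 = -5/8221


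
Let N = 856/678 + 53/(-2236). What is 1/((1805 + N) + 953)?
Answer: 758004/2091514073 ≈ 0.00036242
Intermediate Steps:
N = 939041/758004 (N = 856*(1/678) + 53*(-1/2236) = 428/339 - 53/2236 = 939041/758004 ≈ 1.2388)
1/((1805 + N) + 953) = 1/((1805 + 939041/758004) + 953) = 1/(1369136261/758004 + 953) = 1/(2091514073/758004) = 758004/2091514073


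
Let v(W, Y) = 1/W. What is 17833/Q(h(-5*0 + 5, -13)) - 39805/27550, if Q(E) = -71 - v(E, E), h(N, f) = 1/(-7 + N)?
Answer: -5200481/20010 ≈ -259.89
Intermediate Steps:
Q(E) = -71 - 1/E
17833/Q(h(-5*0 + 5, -13)) - 39805/27550 = 17833/(-71 - 1/(1/(-7 + (-5*0 + 5)))) - 39805/27550 = 17833/(-71 - 1/(1/(-7 + (0 + 5)))) - 39805*1/27550 = 17833/(-71 - 1/(1/(-7 + 5))) - 419/290 = 17833/(-71 - 1/(1/(-2))) - 419/290 = 17833/(-71 - 1/(-½)) - 419/290 = 17833/(-71 - 1*(-2)) - 419/290 = 17833/(-71 + 2) - 419/290 = 17833/(-69) - 419/290 = 17833*(-1/69) - 419/290 = -17833/69 - 419/290 = -5200481/20010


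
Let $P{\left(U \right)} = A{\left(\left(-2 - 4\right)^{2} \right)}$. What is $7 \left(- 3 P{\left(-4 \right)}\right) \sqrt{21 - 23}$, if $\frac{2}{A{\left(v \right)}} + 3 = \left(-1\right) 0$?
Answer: $14 i \sqrt{2} \approx 19.799 i$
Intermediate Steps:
$A{\left(v \right)} = - \frac{2}{3}$ ($A{\left(v \right)} = \frac{2}{-3 - 0} = \frac{2}{-3 + 0} = \frac{2}{-3} = 2 \left(- \frac{1}{3}\right) = - \frac{2}{3}$)
$P{\left(U \right)} = - \frac{2}{3}$
$7 \left(- 3 P{\left(-4 \right)}\right) \sqrt{21 - 23} = 7 \left(\left(-3\right) \left(- \frac{2}{3}\right)\right) \sqrt{21 - 23} = 7 \cdot 2 \sqrt{-2} = 14 i \sqrt{2}$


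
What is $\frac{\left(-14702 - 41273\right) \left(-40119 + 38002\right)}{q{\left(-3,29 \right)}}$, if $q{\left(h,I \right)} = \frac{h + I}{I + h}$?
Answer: $118499075$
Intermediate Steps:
$q{\left(h,I \right)} = 1$ ($q{\left(h,I \right)} = \frac{I + h}{I + h} = 1$)
$\frac{\left(-14702 - 41273\right) \left(-40119 + 38002\right)}{q{\left(-3,29 \right)}} = \frac{\left(-14702 - 41273\right) \left(-40119 + 38002\right)}{1} = \left(-55975\right) \left(-2117\right) 1 = 118499075 \cdot 1 = 118499075$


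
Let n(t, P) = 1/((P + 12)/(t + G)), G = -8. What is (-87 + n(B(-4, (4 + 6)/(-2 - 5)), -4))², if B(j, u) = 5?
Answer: 488601/64 ≈ 7634.4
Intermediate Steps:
n(t, P) = (-8 + t)/(12 + P) (n(t, P) = 1/((P + 12)/(t - 8)) = 1/((12 + P)/(-8 + t)) = (-8 + t)/(12 + P))
(-87 + n(B(-4, (4 + 6)/(-2 - 5)), -4))² = (-87 + (-8 + 5)/(12 - 4))² = (-87 - 3/8)² = (-699/8)² = 488601/64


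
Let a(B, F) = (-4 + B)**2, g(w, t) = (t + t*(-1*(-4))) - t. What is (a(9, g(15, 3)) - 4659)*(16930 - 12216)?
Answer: -21844676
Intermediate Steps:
g(w, t) = 4*t (g(w, t) = (t + t*4) - t = (t + 4*t) - t = 5*t - t = 4*t)
(a(9, g(15, 3)) - 4659)*(16930 - 12216) = ((-4 + 9)**2 - 4659)*(16930 - 12216) = (5**2 - 4659)*4714 = (25 - 4659)*4714 = -4634*4714 = -21844676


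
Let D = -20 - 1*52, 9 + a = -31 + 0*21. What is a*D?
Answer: 2880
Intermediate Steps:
a = -40 (a = -9 + (-31 + 0*21) = -9 + (-31 + 0) = -9 - 31 = -40)
D = -72 (D = -20 - 52 = -72)
a*D = -40*(-72) = 2880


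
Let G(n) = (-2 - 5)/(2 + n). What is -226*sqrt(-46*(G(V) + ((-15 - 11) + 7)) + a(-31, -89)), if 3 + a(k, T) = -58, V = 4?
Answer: -2260*sqrt(78)/3 ≈ -6653.3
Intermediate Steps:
a(k, T) = -61 (a(k, T) = -3 - 58 = -61)
G(n) = -7/(2 + n)
-226*sqrt(-46*(G(V) + ((-15 - 11) + 7)) + a(-31, -89)) = -226*sqrt(-46*(-7/(2 + 4) + ((-15 - 11) + 7)) - 61) = -226*sqrt(-46*(-7/6 + (-26 + 7)) - 61) = -226*sqrt(-46*(-7*1/6 - 19) - 61) = -226*sqrt(-46*(-7/6 - 19) - 61) = -226*sqrt(-46*(-121/6) - 61) = -226*sqrt(2783/3 - 61) = -2260*sqrt(78)/3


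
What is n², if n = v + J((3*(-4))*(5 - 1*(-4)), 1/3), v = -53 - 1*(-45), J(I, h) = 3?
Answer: 25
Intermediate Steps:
v = -8 (v = -53 + 45 = -8)
n = -5 (n = -8 + 3 = -5)
n² = (-5)² = 25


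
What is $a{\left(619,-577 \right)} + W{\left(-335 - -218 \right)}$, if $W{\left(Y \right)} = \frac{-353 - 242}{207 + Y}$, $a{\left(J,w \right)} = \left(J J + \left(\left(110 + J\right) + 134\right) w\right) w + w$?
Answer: $\frac{1192198435}{18} \approx 6.6233 \cdot 10^{7}$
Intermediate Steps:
$a{\left(J,w \right)} = w + w \left(J^{2} + w \left(244 + J\right)\right)$ ($a{\left(J,w \right)} = \left(J^{2} + \left(244 + J\right) w\right) w + w = \left(J^{2} + w \left(244 + J\right)\right) w + w = w \left(J^{2} + w \left(244 + J\right)\right) + w = w + w \left(J^{2} + w \left(244 + J\right)\right)$)
$W{\left(Y \right)} = - \frac{595}{207 + Y}$
$a{\left(619,-577 \right)} + W{\left(-335 - -218 \right)} = - 577 \left(1 + 619^{2} + 244 \left(-577\right) + 619 \left(-577\right)\right) - \frac{595}{207 - 117} = - 577 \left(1 + 383161 - 140788 - 357163\right) - \frac{595}{207 + \left(-335 + 218\right)} = \left(-577\right) \left(-114789\right) - \frac{595}{207 - 117} = 66233253 - \frac{595}{90} = 66233253 - \frac{119}{18} = \frac{1192198435}{18}$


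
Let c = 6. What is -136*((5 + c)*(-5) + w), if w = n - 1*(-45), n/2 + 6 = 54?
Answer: -11696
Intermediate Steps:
n = 96 (n = -12 + 2*54 = -12 + 108 = 96)
w = 141 (w = 96 - 1*(-45) = 96 + 45 = 141)
-136*((5 + c)*(-5) + w) = -136*((5 + 6)*(-5) + 141) = -136*(11*(-5) + 141) = -136*(-55 + 141) = -136*86 = -11696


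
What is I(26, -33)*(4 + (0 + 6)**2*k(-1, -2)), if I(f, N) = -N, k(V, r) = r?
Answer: -2244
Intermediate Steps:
I(26, -33)*(4 + (0 + 6)**2*k(-1, -2)) = (-1*(-33))*(4 + (0 + 6)**2*(-2)) = 33*(4 + 6**2*(-2)) = 33*(4 + 36*(-2)) = 33*(4 - 72) = 33*(-68) = -2244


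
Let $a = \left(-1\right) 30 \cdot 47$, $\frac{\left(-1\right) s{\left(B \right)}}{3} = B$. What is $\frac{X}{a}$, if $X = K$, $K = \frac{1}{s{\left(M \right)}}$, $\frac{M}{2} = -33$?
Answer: $- \frac{1}{279180} \approx -3.5819 \cdot 10^{-6}$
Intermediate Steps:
$M = -66$ ($M = 2 \left(-33\right) = -66$)
$s{\left(B \right)} = - 3 B$
$a = -1410$ ($a = \left(-30\right) 47 = -1410$)
$K = \frac{1}{198}$ ($K = \frac{1}{\left(-3\right) \left(-66\right)} = \frac{1}{198} \approx 0.0050505$)
$X = \frac{1}{198} \approx 0.0050505$
$\frac{X}{a} = \frac{1}{198 \left(-1410\right)} = \frac{1}{198} \left(- \frac{1}{1410}\right) = - \frac{1}{279180}$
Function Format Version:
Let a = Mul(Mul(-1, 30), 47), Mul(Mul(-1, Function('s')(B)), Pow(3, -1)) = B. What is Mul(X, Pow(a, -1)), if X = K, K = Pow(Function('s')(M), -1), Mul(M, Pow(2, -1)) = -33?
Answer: Rational(-1, 279180) ≈ -3.5819e-6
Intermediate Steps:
M = -66 (M = Mul(2, -33) = -66)
Function('s')(B) = Mul(-3, B)
a = -1410 (a = Mul(-30, 47) = -1410)
K = Rational(1, 198) (K = Pow(Mul(-3, -66), -1) = Pow(198, -1) = Rational(1, 198) ≈ 0.0050505)
X = Rational(1, 198) ≈ 0.0050505
Mul(X, Pow(a, -1)) = Mul(Rational(1, 198), Pow(-1410, -1)) = Mul(Rational(1, 198), Rational(-1, 1410)) = Rational(-1, 279180)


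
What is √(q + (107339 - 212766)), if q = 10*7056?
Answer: I*√34867 ≈ 186.73*I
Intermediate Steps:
q = 70560
√(q + (107339 - 212766)) = √(70560 + (107339 - 212766)) = √(70560 - 105427) = √(-34867) = I*√34867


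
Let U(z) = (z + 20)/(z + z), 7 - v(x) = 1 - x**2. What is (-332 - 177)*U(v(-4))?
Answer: -10689/22 ≈ -485.86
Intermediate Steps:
v(x) = 6 + x**2 (v(x) = 7 - (1 - x**2) = 7 + (-1 + x**2) = 6 + x**2)
U(z) = (20 + z)/(2*z) (U(z) = (20 + z)/((2*z)) = (20 + z)*(1/(2*z)) = (20 + z)/(2*z))
(-332 - 177)*U(v(-4)) = (-332 - 177)*((20 + (6 + (-4)**2))/(2*(6 + (-4)**2))) = -509*(20 + (6 + 16))/(2*(6 + 16)) = -509*(20 + 22)/(2*22) = -509*42/(2*22) = -509*21/22 = -10689/22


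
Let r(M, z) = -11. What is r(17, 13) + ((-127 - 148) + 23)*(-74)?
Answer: 18637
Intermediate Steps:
r(17, 13) + ((-127 - 148) + 23)*(-74) = -11 + ((-127 - 148) + 23)*(-74) = -11 + (-275 + 23)*(-74) = -11 - 252*(-74) = -11 + 18648 = 18637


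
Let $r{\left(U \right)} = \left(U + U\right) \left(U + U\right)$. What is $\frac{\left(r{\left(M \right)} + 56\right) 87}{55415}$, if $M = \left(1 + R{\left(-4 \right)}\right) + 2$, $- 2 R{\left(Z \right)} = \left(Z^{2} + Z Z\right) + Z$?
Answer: $\frac{9396}{11083} \approx 0.84778$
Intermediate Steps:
$R{\left(Z \right)} = - Z^{2} - \frac{Z}{2}$ ($R{\left(Z \right)} = - \frac{\left(Z^{2} + Z Z\right) + Z}{2} = - \frac{\left(Z^{2} + Z^{2}\right) + Z}{2} = - \frac{2 Z^{2} + Z}{2} = - \frac{Z + 2 Z^{2}}{2} = - Z^{2} - \frac{Z}{2}$)
$M = -11$ ($M = \left(1 - - 4 \left(\frac{1}{2} - 4\right)\right) + 2 = \left(1 - \left(-4\right) \left(- \frac{7}{2}\right)\right) + 2 = \left(1 - 14\right) + 2 = -13 + 2 = -11$)
$r{\left(U \right)} = 4 U^{2}$ ($r{\left(U \right)} = 2 U 2 U = 4 U^{2}$)
$\frac{\left(r{\left(M \right)} + 56\right) 87}{55415} = \frac{\left(4 \left(-11\right)^{2} + 56\right) 87}{55415} = \left(4 \cdot 121 + 56\right) 87 \cdot \frac{1}{55415} = \left(484 + 56\right) 87 \cdot \frac{1}{55415} = 540 \cdot 87 \cdot \frac{1}{55415} = 46980 \cdot \frac{1}{55415} = \frac{9396}{11083}$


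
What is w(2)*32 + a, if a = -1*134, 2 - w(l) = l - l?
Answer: -70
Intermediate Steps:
w(l) = 2 (w(l) = 2 - (l - l) = 2 - 1*0 = 2 + 0 = 2)
a = -134
w(2)*32 + a = 2*32 - 134 = 64 - 134 = -70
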